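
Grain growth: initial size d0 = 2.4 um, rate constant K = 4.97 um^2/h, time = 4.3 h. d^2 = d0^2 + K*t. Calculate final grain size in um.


d^2 = 2.4^2 + 4.97*4.3 = 27.131
d = sqrt(27.131) = 5.21 um

5.21


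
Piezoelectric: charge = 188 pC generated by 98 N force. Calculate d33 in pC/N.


d33 = 188 / 98 = 1.9 pC/N

1.9


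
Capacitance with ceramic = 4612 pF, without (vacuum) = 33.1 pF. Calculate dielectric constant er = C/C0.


er = 4612 / 33.1 = 139.34

139.34


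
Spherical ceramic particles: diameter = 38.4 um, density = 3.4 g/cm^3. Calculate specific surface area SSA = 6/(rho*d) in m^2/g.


SSA = 6 / (3.4 * 38.4) = 0.046 m^2/g

0.046


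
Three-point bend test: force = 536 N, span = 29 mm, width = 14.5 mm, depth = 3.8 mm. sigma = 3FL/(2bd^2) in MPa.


sigma = 3*536*29/(2*14.5*3.8^2) = 111.4 MPa

111.4


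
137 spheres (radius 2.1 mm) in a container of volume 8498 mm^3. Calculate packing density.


V_sphere = 4/3*pi*2.1^3 = 38.7924 mm^3
Total V = 137*38.7924 = 5314.5588 mm^3
PD = 5314.5588 / 8498 = 0.625

0.625


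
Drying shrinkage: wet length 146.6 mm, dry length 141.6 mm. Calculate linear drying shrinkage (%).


DS = (146.6 - 141.6) / 146.6 * 100 = 3.41%

3.41


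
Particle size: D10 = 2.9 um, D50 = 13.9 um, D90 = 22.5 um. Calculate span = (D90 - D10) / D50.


Span = (22.5 - 2.9) / 13.9 = 19.6 / 13.9 = 1.41

1.41


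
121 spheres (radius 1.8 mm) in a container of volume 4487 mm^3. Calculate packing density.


V_sphere = 4/3*pi*1.8^3 = 24.429 mm^3
Total V = 121*24.429 = 2955.909 mm^3
PD = 2955.909 / 4487 = 0.659

0.659


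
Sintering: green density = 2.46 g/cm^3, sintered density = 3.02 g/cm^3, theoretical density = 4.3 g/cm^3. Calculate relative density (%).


Relative = 3.02 / 4.3 * 100 = 70.2%

70.2


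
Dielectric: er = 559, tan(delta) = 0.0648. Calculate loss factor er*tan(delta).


Loss = 559 * 0.0648 = 36.223

36.223


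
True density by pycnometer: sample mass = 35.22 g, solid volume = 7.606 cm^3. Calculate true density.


TD = 35.22 / 7.606 = 4.631 g/cm^3

4.631


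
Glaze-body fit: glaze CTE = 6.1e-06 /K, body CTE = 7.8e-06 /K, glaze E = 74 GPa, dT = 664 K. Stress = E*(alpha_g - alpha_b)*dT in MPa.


Stress = 74*1000*(6.1e-06 - 7.8e-06)*664 = -83.5 MPa

-83.5


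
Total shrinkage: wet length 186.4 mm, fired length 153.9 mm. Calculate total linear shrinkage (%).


TS = (186.4 - 153.9) / 186.4 * 100 = 17.44%

17.44


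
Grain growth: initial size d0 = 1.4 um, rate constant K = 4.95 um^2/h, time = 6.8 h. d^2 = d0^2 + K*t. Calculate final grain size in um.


d^2 = 1.4^2 + 4.95*6.8 = 35.62
d = sqrt(35.62) = 5.97 um

5.97


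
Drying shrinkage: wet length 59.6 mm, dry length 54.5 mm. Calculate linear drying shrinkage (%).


DS = (59.6 - 54.5) / 59.6 * 100 = 8.56%

8.56


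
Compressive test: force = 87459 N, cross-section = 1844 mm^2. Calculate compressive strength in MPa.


CS = 87459 / 1844 = 47.4 MPa

47.4


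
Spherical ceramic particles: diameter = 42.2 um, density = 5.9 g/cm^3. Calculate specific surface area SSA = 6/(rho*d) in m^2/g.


SSA = 6 / (5.9 * 42.2) = 0.024 m^2/g

0.024


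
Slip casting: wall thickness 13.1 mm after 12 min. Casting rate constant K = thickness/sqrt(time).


K = 13.1 / sqrt(12) = 13.1 / 3.4641 = 3.782 mm/min^0.5

3.782


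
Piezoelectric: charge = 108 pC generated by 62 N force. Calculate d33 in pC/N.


d33 = 108 / 62 = 1.7 pC/N

1.7


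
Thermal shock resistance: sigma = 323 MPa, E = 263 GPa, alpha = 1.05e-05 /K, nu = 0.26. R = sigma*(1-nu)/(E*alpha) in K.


R = 323*(1-0.26)/(263*1000*1.05e-05) = 87 K

87


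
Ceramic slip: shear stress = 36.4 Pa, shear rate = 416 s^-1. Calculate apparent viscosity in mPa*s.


eta = tau/gamma * 1000 = 36.4/416 * 1000 = 87.5 mPa*s

87.5


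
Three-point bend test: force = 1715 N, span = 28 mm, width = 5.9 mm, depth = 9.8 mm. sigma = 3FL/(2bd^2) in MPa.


sigma = 3*1715*28/(2*5.9*9.8^2) = 127.1 MPa

127.1


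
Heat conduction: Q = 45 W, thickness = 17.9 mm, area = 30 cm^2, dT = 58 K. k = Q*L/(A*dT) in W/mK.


k = 45*17.9/1000/(30/10000*58) = 4.63 W/mK

4.63


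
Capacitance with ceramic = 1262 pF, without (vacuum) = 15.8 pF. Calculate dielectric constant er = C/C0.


er = 1262 / 15.8 = 79.87

79.87


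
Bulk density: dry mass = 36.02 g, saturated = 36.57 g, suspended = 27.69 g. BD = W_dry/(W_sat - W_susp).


BD = 36.02 / (36.57 - 27.69) = 36.02 / 8.88 = 4.056 g/cm^3

4.056


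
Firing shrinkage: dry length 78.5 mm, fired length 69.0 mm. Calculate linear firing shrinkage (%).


FS = (78.5 - 69.0) / 78.5 * 100 = 12.1%

12.1


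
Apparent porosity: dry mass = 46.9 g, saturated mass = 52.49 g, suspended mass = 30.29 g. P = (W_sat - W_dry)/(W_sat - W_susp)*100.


P = (52.49 - 46.9) / (52.49 - 30.29) * 100 = 5.59 / 22.2 * 100 = 25.2%

25.2


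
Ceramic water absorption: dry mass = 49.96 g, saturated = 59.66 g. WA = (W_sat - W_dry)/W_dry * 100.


WA = (59.66 - 49.96) / 49.96 * 100 = 19.42%

19.42


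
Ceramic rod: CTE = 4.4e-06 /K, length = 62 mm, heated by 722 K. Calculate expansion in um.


dL = 4.4e-06 * 62 * 722 * 1000 = 196.962 um

196.962


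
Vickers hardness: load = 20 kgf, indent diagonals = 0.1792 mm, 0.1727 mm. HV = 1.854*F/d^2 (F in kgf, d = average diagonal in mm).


d_avg = (0.1792+0.1727)/2 = 0.17595 mm
HV = 1.854*20/0.17595^2 = 1198

1198


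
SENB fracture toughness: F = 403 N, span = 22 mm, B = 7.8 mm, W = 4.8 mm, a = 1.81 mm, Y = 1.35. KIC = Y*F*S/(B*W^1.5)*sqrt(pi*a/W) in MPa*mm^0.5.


KIC = 1.35*403*22/(7.8*4.8^1.5)*sqrt(pi*1.81/4.8) = 158.82

158.82


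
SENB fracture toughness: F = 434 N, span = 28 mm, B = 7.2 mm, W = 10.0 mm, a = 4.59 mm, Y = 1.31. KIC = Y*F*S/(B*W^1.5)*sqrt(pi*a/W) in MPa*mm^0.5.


KIC = 1.31*434*28/(7.2*10.0^1.5)*sqrt(pi*4.59/10.0) = 83.96

83.96


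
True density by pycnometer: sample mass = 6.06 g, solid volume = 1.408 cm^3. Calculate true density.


TD = 6.06 / 1.408 = 4.304 g/cm^3

4.304


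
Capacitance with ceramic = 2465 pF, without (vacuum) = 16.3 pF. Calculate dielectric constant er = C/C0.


er = 2465 / 16.3 = 151.23

151.23


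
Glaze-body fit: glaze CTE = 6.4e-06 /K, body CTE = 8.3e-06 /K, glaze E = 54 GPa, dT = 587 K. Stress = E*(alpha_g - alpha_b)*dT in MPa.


Stress = 54*1000*(6.4e-06 - 8.3e-06)*587 = -60.2 MPa

-60.2


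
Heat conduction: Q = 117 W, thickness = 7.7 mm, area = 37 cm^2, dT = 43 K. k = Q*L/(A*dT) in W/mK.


k = 117*7.7/1000/(37/10000*43) = 5.66 W/mK

5.66


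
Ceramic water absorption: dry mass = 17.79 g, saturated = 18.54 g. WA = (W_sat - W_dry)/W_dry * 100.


WA = (18.54 - 17.79) / 17.79 * 100 = 4.22%

4.22


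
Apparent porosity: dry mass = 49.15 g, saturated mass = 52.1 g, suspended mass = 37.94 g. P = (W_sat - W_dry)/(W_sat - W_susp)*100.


P = (52.1 - 49.15) / (52.1 - 37.94) * 100 = 2.95 / 14.16 * 100 = 20.8%

20.8


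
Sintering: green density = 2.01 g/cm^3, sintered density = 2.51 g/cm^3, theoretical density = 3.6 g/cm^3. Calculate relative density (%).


Relative = 2.51 / 3.6 * 100 = 69.7%

69.7


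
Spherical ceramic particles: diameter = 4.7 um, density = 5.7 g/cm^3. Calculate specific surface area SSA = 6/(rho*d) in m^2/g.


SSA = 6 / (5.7 * 4.7) = 0.224 m^2/g

0.224


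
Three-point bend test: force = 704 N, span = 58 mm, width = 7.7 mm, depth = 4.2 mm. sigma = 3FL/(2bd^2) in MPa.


sigma = 3*704*58/(2*7.7*4.2^2) = 450.9 MPa

450.9


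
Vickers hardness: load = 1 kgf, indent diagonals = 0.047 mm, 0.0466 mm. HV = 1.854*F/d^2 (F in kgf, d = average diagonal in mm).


d_avg = (0.047+0.0466)/2 = 0.0468 mm
HV = 1.854*1/0.0468^2 = 846

846


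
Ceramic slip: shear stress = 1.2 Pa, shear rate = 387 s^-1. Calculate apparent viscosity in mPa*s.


eta = tau/gamma * 1000 = 1.2/387 * 1000 = 3.1 mPa*s

3.1


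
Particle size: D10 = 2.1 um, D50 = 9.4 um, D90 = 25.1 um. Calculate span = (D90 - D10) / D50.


Span = (25.1 - 2.1) / 9.4 = 23.0 / 9.4 = 2.447

2.447


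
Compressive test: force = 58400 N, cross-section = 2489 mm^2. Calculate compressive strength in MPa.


CS = 58400 / 2489 = 23.5 MPa

23.5


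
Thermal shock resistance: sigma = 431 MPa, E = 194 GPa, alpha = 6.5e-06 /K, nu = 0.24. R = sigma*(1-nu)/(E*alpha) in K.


R = 431*(1-0.24)/(194*1000*6.5e-06) = 260 K

260


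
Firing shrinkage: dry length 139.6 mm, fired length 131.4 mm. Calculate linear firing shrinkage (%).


FS = (139.6 - 131.4) / 139.6 * 100 = 5.87%

5.87


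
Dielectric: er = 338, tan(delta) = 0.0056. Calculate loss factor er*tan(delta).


Loss = 338 * 0.0056 = 1.893

1.893


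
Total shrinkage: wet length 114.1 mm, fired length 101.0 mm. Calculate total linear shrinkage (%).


TS = (114.1 - 101.0) / 114.1 * 100 = 11.48%

11.48


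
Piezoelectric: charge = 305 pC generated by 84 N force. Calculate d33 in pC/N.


d33 = 305 / 84 = 3.6 pC/N

3.6


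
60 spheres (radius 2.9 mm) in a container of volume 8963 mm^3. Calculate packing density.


V_sphere = 4/3*pi*2.9^3 = 102.1604 mm^3
Total V = 60*102.1604 = 6129.624 mm^3
PD = 6129.624 / 8963 = 0.684

0.684


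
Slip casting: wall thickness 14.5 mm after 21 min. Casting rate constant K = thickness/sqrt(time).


K = 14.5 / sqrt(21) = 14.5 / 4.5826 = 3.164 mm/min^0.5

3.164


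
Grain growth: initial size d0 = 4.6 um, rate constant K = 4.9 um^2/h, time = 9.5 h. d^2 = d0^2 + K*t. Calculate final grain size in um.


d^2 = 4.6^2 + 4.9*9.5 = 67.71
d = sqrt(67.71) = 8.23 um

8.23


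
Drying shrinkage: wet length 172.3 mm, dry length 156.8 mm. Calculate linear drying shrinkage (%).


DS = (172.3 - 156.8) / 172.3 * 100 = 9.0%

9.0


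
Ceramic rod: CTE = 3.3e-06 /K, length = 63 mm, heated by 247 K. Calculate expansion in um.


dL = 3.3e-06 * 63 * 247 * 1000 = 51.351 um

51.351


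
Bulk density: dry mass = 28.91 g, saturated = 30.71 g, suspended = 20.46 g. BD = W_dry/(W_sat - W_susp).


BD = 28.91 / (30.71 - 20.46) = 28.91 / 10.25 = 2.82 g/cm^3

2.82


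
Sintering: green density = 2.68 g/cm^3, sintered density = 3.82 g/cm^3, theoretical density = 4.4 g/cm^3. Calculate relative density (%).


Relative = 3.82 / 4.4 * 100 = 86.8%

86.8


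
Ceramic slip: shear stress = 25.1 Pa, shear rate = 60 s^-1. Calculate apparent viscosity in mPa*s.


eta = tau/gamma * 1000 = 25.1/60 * 1000 = 418.3 mPa*s

418.3


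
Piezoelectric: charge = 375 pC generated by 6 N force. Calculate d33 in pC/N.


d33 = 375 / 6 = 62.5 pC/N

62.5


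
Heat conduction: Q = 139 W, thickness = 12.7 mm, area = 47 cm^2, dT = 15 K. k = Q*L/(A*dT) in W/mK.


k = 139*12.7/1000/(47/10000*15) = 25.04 W/mK

25.04


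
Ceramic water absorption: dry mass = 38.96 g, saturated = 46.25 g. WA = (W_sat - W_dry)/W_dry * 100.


WA = (46.25 - 38.96) / 38.96 * 100 = 18.71%

18.71


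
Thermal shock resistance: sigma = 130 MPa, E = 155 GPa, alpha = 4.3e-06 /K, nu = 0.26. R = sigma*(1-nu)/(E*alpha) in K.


R = 130*(1-0.26)/(155*1000*4.3e-06) = 144 K

144


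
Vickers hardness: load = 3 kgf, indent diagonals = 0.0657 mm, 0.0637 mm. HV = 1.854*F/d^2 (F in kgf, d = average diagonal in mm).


d_avg = (0.0657+0.0637)/2 = 0.0647 mm
HV = 1.854*3/0.0647^2 = 1329

1329


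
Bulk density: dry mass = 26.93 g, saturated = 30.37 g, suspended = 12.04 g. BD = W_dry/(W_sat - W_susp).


BD = 26.93 / (30.37 - 12.04) = 26.93 / 18.33 = 1.469 g/cm^3

1.469


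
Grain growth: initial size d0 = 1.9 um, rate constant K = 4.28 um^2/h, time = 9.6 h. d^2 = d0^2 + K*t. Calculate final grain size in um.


d^2 = 1.9^2 + 4.28*9.6 = 44.698
d = sqrt(44.698) = 6.69 um

6.69


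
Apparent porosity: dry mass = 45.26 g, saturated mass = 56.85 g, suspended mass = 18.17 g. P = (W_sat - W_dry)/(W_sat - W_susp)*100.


P = (56.85 - 45.26) / (56.85 - 18.17) * 100 = 11.59 / 38.68 * 100 = 30.0%

30.0


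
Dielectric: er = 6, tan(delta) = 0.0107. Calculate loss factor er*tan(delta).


Loss = 6 * 0.0107 = 0.064

0.064


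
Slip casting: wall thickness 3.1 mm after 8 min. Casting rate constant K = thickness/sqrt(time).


K = 3.1 / sqrt(8) = 3.1 / 2.8284 = 1.096 mm/min^0.5

1.096


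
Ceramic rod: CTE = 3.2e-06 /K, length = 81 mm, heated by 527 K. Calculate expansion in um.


dL = 3.2e-06 * 81 * 527 * 1000 = 136.598 um

136.598


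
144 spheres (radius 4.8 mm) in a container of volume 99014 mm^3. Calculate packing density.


V_sphere = 4/3*pi*4.8^3 = 463.2467 mm^3
Total V = 144*463.2467 = 66707.5248 mm^3
PD = 66707.5248 / 99014 = 0.674

0.674


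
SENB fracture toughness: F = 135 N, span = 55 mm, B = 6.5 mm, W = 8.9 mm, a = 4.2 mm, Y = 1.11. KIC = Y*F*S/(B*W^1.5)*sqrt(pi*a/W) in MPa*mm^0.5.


KIC = 1.11*135*55/(6.5*8.9^1.5)*sqrt(pi*4.2/8.9) = 58.15

58.15


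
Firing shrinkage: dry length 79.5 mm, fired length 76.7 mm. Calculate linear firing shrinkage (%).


FS = (79.5 - 76.7) / 79.5 * 100 = 3.52%

3.52


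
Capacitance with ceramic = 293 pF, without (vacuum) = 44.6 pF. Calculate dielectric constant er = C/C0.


er = 293 / 44.6 = 6.57

6.57


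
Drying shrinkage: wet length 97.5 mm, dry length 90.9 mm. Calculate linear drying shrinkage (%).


DS = (97.5 - 90.9) / 97.5 * 100 = 6.77%

6.77


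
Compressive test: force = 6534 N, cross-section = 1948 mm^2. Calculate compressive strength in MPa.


CS = 6534 / 1948 = 3.4 MPa

3.4


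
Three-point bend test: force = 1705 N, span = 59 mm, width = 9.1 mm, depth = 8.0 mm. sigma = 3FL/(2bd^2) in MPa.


sigma = 3*1705*59/(2*9.1*8.0^2) = 259.1 MPa

259.1


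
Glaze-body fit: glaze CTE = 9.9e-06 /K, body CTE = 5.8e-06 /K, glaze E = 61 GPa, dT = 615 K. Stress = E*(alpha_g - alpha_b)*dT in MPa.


Stress = 61*1000*(9.9e-06 - 5.8e-06)*615 = 153.8 MPa

153.8


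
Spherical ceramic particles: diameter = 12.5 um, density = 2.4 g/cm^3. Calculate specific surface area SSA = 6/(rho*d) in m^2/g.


SSA = 6 / (2.4 * 12.5) = 0.2 m^2/g

0.2


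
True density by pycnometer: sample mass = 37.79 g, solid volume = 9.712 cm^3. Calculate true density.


TD = 37.79 / 9.712 = 3.891 g/cm^3

3.891


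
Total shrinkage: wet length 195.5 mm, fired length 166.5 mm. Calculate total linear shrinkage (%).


TS = (195.5 - 166.5) / 195.5 * 100 = 14.83%

14.83


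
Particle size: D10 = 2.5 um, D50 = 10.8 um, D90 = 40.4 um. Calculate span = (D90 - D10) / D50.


Span = (40.4 - 2.5) / 10.8 = 37.9 / 10.8 = 3.509

3.509


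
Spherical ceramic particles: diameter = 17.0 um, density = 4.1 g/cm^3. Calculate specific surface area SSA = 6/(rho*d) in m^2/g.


SSA = 6 / (4.1 * 17.0) = 0.086 m^2/g

0.086


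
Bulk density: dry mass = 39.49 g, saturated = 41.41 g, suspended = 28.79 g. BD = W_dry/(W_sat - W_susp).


BD = 39.49 / (41.41 - 28.79) = 39.49 / 12.62 = 3.129 g/cm^3

3.129


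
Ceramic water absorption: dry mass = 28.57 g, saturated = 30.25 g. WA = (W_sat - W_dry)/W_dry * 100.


WA = (30.25 - 28.57) / 28.57 * 100 = 5.88%

5.88


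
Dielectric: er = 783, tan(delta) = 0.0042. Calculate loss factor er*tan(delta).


Loss = 783 * 0.0042 = 3.289

3.289


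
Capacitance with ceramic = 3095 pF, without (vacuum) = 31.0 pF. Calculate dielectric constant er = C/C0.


er = 3095 / 31.0 = 99.84

99.84


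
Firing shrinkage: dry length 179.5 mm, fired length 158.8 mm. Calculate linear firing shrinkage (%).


FS = (179.5 - 158.8) / 179.5 * 100 = 11.53%

11.53


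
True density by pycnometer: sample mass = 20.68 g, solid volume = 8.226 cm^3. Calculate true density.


TD = 20.68 / 8.226 = 2.514 g/cm^3

2.514


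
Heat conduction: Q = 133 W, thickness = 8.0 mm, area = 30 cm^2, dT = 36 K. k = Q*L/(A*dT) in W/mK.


k = 133*8.0/1000/(30/10000*36) = 9.85 W/mK

9.85


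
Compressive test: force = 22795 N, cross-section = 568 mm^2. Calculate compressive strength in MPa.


CS = 22795 / 568 = 40.1 MPa

40.1


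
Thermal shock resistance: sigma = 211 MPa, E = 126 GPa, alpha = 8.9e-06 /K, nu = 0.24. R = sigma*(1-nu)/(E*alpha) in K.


R = 211*(1-0.24)/(126*1000*8.9e-06) = 143 K

143


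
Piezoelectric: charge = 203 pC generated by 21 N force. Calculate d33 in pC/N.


d33 = 203 / 21 = 9.7 pC/N

9.7


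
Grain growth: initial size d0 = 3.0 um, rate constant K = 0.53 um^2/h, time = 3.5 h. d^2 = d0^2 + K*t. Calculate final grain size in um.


d^2 = 3.0^2 + 0.53*3.5 = 10.855
d = sqrt(10.855) = 3.29 um

3.29


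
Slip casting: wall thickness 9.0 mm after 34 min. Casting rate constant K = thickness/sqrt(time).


K = 9.0 / sqrt(34) = 9.0 / 5.831 = 1.543 mm/min^0.5

1.543


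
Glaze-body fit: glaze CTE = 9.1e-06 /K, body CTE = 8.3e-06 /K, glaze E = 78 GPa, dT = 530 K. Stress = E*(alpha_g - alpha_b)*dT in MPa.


Stress = 78*1000*(9.1e-06 - 8.3e-06)*530 = 33.1 MPa

33.1


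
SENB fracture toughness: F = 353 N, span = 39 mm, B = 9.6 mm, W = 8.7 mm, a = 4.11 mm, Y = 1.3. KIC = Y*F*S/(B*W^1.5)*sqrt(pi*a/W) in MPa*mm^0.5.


KIC = 1.3*353*39/(9.6*8.7^1.5)*sqrt(pi*4.11/8.7) = 88.51

88.51


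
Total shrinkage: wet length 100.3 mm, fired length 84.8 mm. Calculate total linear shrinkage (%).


TS = (100.3 - 84.8) / 100.3 * 100 = 15.45%

15.45


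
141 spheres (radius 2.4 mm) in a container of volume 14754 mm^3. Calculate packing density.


V_sphere = 4/3*pi*2.4^3 = 57.9058 mm^3
Total V = 141*57.9058 = 8164.7178 mm^3
PD = 8164.7178 / 14754 = 0.553

0.553


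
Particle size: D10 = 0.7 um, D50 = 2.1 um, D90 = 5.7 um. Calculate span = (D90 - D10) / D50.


Span = (5.7 - 0.7) / 2.1 = 5.0 / 2.1 = 2.381

2.381


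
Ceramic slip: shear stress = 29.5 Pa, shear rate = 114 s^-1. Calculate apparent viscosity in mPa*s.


eta = tau/gamma * 1000 = 29.5/114 * 1000 = 258.8 mPa*s

258.8


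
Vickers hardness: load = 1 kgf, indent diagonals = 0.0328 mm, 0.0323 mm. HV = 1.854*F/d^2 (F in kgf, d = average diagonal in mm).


d_avg = (0.0328+0.0323)/2 = 0.03255 mm
HV = 1.854*1/0.03255^2 = 1750

1750


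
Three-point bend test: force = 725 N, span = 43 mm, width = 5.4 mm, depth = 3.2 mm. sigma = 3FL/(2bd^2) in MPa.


sigma = 3*725*43/(2*5.4*3.2^2) = 845.7 MPa

845.7


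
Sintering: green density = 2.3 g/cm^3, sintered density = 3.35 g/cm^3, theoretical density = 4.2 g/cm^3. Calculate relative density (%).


Relative = 3.35 / 4.2 * 100 = 79.8%

79.8


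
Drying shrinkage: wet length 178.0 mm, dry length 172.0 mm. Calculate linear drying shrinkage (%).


DS = (178.0 - 172.0) / 178.0 * 100 = 3.37%

3.37


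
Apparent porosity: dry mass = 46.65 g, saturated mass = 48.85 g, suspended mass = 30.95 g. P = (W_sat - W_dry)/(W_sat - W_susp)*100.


P = (48.85 - 46.65) / (48.85 - 30.95) * 100 = 2.2 / 17.9 * 100 = 12.3%

12.3


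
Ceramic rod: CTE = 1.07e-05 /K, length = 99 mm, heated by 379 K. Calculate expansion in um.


dL = 1.07e-05 * 99 * 379 * 1000 = 401.475 um

401.475


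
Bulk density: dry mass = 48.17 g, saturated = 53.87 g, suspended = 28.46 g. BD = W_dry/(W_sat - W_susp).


BD = 48.17 / (53.87 - 28.46) = 48.17 / 25.41 = 1.896 g/cm^3

1.896


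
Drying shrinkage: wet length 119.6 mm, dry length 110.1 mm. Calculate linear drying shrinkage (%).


DS = (119.6 - 110.1) / 119.6 * 100 = 7.94%

7.94


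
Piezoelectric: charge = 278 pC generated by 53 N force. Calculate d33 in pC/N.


d33 = 278 / 53 = 5.2 pC/N

5.2


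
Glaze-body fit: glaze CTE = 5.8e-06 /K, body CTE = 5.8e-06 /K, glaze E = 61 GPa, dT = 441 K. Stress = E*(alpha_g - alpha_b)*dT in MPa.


Stress = 61*1000*(5.8e-06 - 5.8e-06)*441 = 0.0 MPa

0.0


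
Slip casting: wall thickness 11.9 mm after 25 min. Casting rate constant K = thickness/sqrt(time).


K = 11.9 / sqrt(25) = 11.9 / 5.0 = 2.38 mm/min^0.5

2.38


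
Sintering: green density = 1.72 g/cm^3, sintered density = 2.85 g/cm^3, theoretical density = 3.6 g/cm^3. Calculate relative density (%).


Relative = 2.85 / 3.6 * 100 = 79.2%

79.2


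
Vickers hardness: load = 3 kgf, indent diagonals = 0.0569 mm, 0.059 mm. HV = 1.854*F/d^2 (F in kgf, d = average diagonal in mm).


d_avg = (0.0569+0.059)/2 = 0.05795 mm
HV = 1.854*3/0.05795^2 = 1656

1656


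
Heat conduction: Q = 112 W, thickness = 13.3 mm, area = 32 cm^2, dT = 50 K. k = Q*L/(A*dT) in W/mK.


k = 112*13.3/1000/(32/10000*50) = 9.31 W/mK

9.31


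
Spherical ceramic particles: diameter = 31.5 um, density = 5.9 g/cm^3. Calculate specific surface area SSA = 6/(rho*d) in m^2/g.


SSA = 6 / (5.9 * 31.5) = 0.032 m^2/g

0.032


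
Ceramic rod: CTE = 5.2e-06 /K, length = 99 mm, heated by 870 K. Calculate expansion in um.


dL = 5.2e-06 * 99 * 870 * 1000 = 447.876 um

447.876


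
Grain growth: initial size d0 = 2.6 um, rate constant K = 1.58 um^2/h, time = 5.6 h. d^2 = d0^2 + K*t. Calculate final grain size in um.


d^2 = 2.6^2 + 1.58*5.6 = 15.608
d = sqrt(15.608) = 3.95 um

3.95


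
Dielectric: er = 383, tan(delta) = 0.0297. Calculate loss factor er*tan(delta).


Loss = 383 * 0.0297 = 11.375

11.375


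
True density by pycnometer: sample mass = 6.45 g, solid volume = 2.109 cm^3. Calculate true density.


TD = 6.45 / 2.109 = 3.058 g/cm^3

3.058


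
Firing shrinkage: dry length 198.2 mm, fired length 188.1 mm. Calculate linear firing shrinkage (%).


FS = (198.2 - 188.1) / 198.2 * 100 = 5.1%

5.1


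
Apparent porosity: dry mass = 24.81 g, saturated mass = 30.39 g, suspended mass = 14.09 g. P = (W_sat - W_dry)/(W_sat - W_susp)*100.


P = (30.39 - 24.81) / (30.39 - 14.09) * 100 = 5.58 / 16.3 * 100 = 34.2%

34.2


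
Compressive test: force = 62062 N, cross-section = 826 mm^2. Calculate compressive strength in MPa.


CS = 62062 / 826 = 75.1 MPa

75.1


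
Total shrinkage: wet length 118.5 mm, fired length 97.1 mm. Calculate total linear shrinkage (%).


TS = (118.5 - 97.1) / 118.5 * 100 = 18.06%

18.06


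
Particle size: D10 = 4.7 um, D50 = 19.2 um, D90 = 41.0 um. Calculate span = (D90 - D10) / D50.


Span = (41.0 - 4.7) / 19.2 = 36.3 / 19.2 = 1.891

1.891


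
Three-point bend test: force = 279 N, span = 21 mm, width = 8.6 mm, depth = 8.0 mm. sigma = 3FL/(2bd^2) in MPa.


sigma = 3*279*21/(2*8.6*8.0^2) = 16.0 MPa

16.0


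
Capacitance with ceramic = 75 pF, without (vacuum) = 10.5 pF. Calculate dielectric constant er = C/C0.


er = 75 / 10.5 = 7.14

7.14


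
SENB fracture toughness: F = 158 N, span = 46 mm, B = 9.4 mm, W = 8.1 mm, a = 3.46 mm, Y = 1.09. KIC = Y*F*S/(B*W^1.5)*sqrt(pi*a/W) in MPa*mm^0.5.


KIC = 1.09*158*46/(9.4*8.1^1.5)*sqrt(pi*3.46/8.1) = 42.35

42.35


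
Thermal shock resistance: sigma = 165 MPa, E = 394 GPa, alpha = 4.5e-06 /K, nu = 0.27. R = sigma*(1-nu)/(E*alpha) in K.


R = 165*(1-0.27)/(394*1000*4.5e-06) = 68 K

68


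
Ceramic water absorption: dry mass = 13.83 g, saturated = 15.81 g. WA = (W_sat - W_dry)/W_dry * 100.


WA = (15.81 - 13.83) / 13.83 * 100 = 14.32%

14.32


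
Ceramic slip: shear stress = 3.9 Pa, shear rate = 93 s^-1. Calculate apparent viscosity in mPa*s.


eta = tau/gamma * 1000 = 3.9/93 * 1000 = 41.9 mPa*s

41.9


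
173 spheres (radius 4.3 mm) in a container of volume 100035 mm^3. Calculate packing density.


V_sphere = 4/3*pi*4.3^3 = 333.0381 mm^3
Total V = 173*333.0381 = 57615.5913 mm^3
PD = 57615.5913 / 100035 = 0.576

0.576


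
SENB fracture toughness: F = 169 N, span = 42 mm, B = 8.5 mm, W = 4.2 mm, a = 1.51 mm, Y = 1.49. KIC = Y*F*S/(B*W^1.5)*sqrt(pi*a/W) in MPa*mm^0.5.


KIC = 1.49*169*42/(8.5*4.2^1.5)*sqrt(pi*1.51/4.2) = 153.63

153.63


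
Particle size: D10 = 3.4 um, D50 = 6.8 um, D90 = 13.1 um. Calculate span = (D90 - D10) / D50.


Span = (13.1 - 3.4) / 6.8 = 9.7 / 6.8 = 1.426

1.426


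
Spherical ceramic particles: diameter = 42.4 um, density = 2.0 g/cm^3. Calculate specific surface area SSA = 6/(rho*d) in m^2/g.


SSA = 6 / (2.0 * 42.4) = 0.071 m^2/g

0.071


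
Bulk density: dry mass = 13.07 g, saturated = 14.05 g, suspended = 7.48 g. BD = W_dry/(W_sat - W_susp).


BD = 13.07 / (14.05 - 7.48) = 13.07 / 6.57 = 1.989 g/cm^3

1.989


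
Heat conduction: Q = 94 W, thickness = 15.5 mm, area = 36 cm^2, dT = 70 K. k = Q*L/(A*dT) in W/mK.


k = 94*15.5/1000/(36/10000*70) = 5.78 W/mK

5.78


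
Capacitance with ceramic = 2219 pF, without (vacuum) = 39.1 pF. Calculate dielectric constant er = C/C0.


er = 2219 / 39.1 = 56.75

56.75


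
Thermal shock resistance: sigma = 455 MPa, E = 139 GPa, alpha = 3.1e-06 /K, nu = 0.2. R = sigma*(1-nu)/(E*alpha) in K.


R = 455*(1-0.2)/(139*1000*3.1e-06) = 845 K

845


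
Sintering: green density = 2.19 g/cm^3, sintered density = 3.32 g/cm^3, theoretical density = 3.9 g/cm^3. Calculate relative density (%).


Relative = 3.32 / 3.9 * 100 = 85.1%

85.1


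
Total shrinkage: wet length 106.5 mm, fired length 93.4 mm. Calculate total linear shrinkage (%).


TS = (106.5 - 93.4) / 106.5 * 100 = 12.3%

12.3


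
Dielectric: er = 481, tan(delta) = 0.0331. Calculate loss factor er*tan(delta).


Loss = 481 * 0.0331 = 15.921

15.921


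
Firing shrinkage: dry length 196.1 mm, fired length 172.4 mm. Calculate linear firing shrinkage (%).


FS = (196.1 - 172.4) / 196.1 * 100 = 12.09%

12.09


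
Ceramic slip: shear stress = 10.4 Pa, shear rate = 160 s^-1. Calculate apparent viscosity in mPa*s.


eta = tau/gamma * 1000 = 10.4/160 * 1000 = 65.0 mPa*s

65.0


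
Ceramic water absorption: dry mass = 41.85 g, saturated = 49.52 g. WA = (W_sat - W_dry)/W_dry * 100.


WA = (49.52 - 41.85) / 41.85 * 100 = 18.33%

18.33


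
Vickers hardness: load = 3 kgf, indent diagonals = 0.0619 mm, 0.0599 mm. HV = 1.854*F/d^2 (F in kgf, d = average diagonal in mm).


d_avg = (0.0619+0.0599)/2 = 0.0609 mm
HV = 1.854*3/0.0609^2 = 1500

1500


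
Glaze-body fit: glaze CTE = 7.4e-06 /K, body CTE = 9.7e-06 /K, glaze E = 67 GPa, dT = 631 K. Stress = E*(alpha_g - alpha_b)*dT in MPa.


Stress = 67*1000*(7.4e-06 - 9.7e-06)*631 = -97.2 MPa

-97.2


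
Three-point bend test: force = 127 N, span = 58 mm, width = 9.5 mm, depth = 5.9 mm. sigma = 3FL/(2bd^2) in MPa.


sigma = 3*127*58/(2*9.5*5.9^2) = 33.4 MPa

33.4


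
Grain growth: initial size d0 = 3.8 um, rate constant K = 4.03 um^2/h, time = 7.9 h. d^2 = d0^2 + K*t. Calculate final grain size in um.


d^2 = 3.8^2 + 4.03*7.9 = 46.277
d = sqrt(46.277) = 6.8 um

6.8


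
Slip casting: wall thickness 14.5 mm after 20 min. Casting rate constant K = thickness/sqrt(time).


K = 14.5 / sqrt(20) = 14.5 / 4.4721 = 3.242 mm/min^0.5

3.242


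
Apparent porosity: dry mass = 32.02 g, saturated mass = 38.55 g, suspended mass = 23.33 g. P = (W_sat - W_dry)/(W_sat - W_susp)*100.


P = (38.55 - 32.02) / (38.55 - 23.33) * 100 = 6.53 / 15.22 * 100 = 42.9%

42.9


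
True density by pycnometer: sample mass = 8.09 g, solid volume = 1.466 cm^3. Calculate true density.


TD = 8.09 / 1.466 = 5.518 g/cm^3

5.518


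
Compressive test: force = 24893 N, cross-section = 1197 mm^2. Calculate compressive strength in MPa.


CS = 24893 / 1197 = 20.8 MPa

20.8


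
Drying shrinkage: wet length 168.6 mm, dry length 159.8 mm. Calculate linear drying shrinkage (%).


DS = (168.6 - 159.8) / 168.6 * 100 = 5.22%

5.22


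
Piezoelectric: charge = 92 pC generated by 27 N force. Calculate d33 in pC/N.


d33 = 92 / 27 = 3.4 pC/N

3.4


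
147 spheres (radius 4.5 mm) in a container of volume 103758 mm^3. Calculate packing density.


V_sphere = 4/3*pi*4.5^3 = 381.7035 mm^3
Total V = 147*381.7035 = 56110.4145 mm^3
PD = 56110.4145 / 103758 = 0.541

0.541


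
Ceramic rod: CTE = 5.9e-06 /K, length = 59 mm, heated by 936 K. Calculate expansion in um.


dL = 5.9e-06 * 59 * 936 * 1000 = 325.822 um

325.822


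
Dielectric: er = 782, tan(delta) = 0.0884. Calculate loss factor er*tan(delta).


Loss = 782 * 0.0884 = 69.129

69.129


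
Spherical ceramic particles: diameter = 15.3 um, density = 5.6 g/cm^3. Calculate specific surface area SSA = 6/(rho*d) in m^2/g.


SSA = 6 / (5.6 * 15.3) = 0.07 m^2/g

0.07


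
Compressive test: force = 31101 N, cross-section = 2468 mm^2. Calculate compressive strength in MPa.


CS = 31101 / 2468 = 12.6 MPa

12.6


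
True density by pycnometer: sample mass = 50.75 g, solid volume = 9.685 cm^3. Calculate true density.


TD = 50.75 / 9.685 = 5.24 g/cm^3

5.24


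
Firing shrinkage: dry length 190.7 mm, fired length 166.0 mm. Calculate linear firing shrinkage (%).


FS = (190.7 - 166.0) / 190.7 * 100 = 12.95%

12.95


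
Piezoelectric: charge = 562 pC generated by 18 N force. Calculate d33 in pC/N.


d33 = 562 / 18 = 31.2 pC/N

31.2


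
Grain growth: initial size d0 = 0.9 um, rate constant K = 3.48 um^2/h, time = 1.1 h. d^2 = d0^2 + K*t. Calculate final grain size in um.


d^2 = 0.9^2 + 3.48*1.1 = 4.638
d = sqrt(4.638) = 2.15 um

2.15


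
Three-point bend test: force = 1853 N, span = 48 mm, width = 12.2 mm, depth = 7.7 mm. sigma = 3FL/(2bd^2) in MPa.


sigma = 3*1853*48/(2*12.2*7.7^2) = 184.4 MPa

184.4


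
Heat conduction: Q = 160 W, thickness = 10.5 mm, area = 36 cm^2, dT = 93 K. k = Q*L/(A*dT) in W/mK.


k = 160*10.5/1000/(36/10000*93) = 5.02 W/mK

5.02


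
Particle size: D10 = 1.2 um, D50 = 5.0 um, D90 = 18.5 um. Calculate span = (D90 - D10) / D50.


Span = (18.5 - 1.2) / 5.0 = 17.3 / 5.0 = 3.46

3.46


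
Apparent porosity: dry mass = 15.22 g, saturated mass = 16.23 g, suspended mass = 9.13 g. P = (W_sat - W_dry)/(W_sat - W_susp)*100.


P = (16.23 - 15.22) / (16.23 - 9.13) * 100 = 1.01 / 7.1 * 100 = 14.2%

14.2


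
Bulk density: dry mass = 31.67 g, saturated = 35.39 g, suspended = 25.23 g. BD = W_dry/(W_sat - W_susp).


BD = 31.67 / (35.39 - 25.23) = 31.67 / 10.16 = 3.117 g/cm^3

3.117


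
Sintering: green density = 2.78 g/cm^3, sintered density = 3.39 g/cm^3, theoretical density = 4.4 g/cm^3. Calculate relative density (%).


Relative = 3.39 / 4.4 * 100 = 77.0%

77.0


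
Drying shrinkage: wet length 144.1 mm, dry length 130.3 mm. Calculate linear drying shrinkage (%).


DS = (144.1 - 130.3) / 144.1 * 100 = 9.58%

9.58


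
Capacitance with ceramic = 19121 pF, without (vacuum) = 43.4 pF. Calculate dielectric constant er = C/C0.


er = 19121 / 43.4 = 440.58

440.58


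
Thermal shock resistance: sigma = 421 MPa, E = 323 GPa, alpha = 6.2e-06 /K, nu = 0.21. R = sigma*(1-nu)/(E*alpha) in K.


R = 421*(1-0.21)/(323*1000*6.2e-06) = 166 K

166


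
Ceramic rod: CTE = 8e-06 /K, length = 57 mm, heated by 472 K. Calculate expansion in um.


dL = 8e-06 * 57 * 472 * 1000 = 215.232 um

215.232


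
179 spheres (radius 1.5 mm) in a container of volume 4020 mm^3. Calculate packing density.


V_sphere = 4/3*pi*1.5^3 = 14.1372 mm^3
Total V = 179*14.1372 = 2530.5588 mm^3
PD = 2530.5588 / 4020 = 0.629

0.629


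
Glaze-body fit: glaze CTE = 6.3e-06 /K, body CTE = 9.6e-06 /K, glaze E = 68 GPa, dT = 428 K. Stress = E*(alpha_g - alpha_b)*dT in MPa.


Stress = 68*1000*(6.3e-06 - 9.6e-06)*428 = -96.0 MPa

-96.0


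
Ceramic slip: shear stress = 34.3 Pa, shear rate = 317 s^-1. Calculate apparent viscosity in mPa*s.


eta = tau/gamma * 1000 = 34.3/317 * 1000 = 108.2 mPa*s

108.2


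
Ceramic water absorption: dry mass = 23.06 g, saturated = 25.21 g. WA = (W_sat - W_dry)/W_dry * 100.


WA = (25.21 - 23.06) / 23.06 * 100 = 9.32%

9.32


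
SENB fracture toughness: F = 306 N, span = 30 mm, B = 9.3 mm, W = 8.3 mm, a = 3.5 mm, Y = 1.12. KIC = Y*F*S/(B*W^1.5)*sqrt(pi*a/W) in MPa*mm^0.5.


KIC = 1.12*306*30/(9.3*8.3^1.5)*sqrt(pi*3.5/8.3) = 53.21

53.21


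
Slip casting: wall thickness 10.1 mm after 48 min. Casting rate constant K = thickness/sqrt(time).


K = 10.1 / sqrt(48) = 10.1 / 6.9282 = 1.458 mm/min^0.5

1.458


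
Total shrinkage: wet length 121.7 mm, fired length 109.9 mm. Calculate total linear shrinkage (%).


TS = (121.7 - 109.9) / 121.7 * 100 = 9.7%

9.7


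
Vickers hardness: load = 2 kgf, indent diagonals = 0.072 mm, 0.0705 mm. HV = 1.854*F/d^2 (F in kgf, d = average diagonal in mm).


d_avg = (0.072+0.0705)/2 = 0.07125 mm
HV = 1.854*2/0.07125^2 = 730

730


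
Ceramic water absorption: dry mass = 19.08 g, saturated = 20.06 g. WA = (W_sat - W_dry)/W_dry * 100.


WA = (20.06 - 19.08) / 19.08 * 100 = 5.14%

5.14


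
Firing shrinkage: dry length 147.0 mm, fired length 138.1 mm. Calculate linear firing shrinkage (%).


FS = (147.0 - 138.1) / 147.0 * 100 = 6.05%

6.05


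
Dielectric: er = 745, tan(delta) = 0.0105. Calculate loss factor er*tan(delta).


Loss = 745 * 0.0105 = 7.823

7.823


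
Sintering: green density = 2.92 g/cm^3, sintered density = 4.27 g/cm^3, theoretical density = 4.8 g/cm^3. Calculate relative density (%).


Relative = 4.27 / 4.8 * 100 = 89.0%

89.0


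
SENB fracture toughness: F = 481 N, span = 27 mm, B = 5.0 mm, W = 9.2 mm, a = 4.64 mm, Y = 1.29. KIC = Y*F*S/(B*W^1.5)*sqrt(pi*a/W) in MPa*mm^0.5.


KIC = 1.29*481*27/(5.0*9.2^1.5)*sqrt(pi*4.64/9.2) = 151.14

151.14


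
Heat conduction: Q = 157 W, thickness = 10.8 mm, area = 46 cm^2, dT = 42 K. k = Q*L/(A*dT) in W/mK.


k = 157*10.8/1000/(46/10000*42) = 8.78 W/mK

8.78


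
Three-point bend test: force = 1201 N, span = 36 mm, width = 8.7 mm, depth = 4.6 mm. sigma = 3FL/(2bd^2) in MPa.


sigma = 3*1201*36/(2*8.7*4.6^2) = 352.3 MPa

352.3


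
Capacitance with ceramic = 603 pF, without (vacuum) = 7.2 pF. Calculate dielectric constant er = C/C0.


er = 603 / 7.2 = 83.75

83.75


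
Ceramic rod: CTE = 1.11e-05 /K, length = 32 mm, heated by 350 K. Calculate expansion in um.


dL = 1.11e-05 * 32 * 350 * 1000 = 124.32 um

124.32


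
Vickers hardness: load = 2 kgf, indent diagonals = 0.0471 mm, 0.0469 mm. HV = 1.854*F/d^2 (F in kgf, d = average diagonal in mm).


d_avg = (0.0471+0.0469)/2 = 0.047 mm
HV = 1.854*2/0.047^2 = 1679

1679


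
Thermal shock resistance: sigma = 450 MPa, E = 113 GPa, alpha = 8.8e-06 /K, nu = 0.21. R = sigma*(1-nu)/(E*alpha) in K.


R = 450*(1-0.21)/(113*1000*8.8e-06) = 358 K

358


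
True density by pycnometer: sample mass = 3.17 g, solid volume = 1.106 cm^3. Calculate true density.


TD = 3.17 / 1.106 = 2.866 g/cm^3

2.866


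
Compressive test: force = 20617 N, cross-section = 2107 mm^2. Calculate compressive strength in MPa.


CS = 20617 / 2107 = 9.8 MPa

9.8


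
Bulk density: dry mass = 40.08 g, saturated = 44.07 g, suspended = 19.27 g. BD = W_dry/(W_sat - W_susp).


BD = 40.08 / (44.07 - 19.27) = 40.08 / 24.8 = 1.616 g/cm^3

1.616


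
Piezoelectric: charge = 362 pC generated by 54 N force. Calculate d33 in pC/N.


d33 = 362 / 54 = 6.7 pC/N

6.7


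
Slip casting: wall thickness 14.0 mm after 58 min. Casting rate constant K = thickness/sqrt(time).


K = 14.0 / sqrt(58) = 14.0 / 7.6158 = 1.838 mm/min^0.5

1.838


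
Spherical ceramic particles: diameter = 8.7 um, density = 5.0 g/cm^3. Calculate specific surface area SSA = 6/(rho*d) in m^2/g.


SSA = 6 / (5.0 * 8.7) = 0.138 m^2/g

0.138


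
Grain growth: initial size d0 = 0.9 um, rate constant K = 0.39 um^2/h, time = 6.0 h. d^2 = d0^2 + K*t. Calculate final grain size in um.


d^2 = 0.9^2 + 0.39*6.0 = 3.15
d = sqrt(3.15) = 1.77 um

1.77


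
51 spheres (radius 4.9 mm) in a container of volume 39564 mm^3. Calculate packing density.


V_sphere = 4/3*pi*4.9^3 = 492.807 mm^3
Total V = 51*492.807 = 25133.157 mm^3
PD = 25133.157 / 39564 = 0.635

0.635


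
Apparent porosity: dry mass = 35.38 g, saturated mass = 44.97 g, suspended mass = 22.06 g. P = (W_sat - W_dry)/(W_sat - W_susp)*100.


P = (44.97 - 35.38) / (44.97 - 22.06) * 100 = 9.59 / 22.91 * 100 = 41.9%

41.9


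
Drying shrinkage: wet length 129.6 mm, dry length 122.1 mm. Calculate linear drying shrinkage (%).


DS = (129.6 - 122.1) / 129.6 * 100 = 5.79%

5.79


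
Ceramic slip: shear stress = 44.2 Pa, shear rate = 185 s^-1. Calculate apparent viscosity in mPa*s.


eta = tau/gamma * 1000 = 44.2/185 * 1000 = 238.9 mPa*s

238.9


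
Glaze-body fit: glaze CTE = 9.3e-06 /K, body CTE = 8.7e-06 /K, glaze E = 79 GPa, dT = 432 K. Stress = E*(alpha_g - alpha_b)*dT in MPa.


Stress = 79*1000*(9.3e-06 - 8.7e-06)*432 = 20.5 MPa

20.5


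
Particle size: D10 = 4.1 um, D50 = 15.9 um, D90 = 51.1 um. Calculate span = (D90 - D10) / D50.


Span = (51.1 - 4.1) / 15.9 = 47.0 / 15.9 = 2.956

2.956


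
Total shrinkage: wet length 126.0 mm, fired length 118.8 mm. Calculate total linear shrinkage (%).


TS = (126.0 - 118.8) / 126.0 * 100 = 5.71%

5.71


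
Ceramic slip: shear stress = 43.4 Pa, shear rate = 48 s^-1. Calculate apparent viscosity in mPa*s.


eta = tau/gamma * 1000 = 43.4/48 * 1000 = 904.2 mPa*s

904.2


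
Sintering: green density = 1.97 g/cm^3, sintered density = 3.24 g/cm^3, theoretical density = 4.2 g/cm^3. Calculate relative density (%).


Relative = 3.24 / 4.2 * 100 = 77.1%

77.1


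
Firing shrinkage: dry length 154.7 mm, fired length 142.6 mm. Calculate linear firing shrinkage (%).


FS = (154.7 - 142.6) / 154.7 * 100 = 7.82%

7.82


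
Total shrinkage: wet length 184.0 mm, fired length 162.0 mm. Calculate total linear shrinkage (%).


TS = (184.0 - 162.0) / 184.0 * 100 = 11.96%

11.96


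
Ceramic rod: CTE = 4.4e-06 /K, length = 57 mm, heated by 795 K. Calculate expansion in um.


dL = 4.4e-06 * 57 * 795 * 1000 = 199.386 um

199.386


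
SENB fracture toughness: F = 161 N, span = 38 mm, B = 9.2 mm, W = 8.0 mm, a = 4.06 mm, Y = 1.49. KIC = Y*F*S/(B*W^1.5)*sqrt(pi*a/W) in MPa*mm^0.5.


KIC = 1.49*161*38/(9.2*8.0^1.5)*sqrt(pi*4.06/8.0) = 55.29

55.29


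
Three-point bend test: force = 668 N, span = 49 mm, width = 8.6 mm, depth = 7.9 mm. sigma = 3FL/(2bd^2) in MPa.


sigma = 3*668*49/(2*8.6*7.9^2) = 91.5 MPa

91.5


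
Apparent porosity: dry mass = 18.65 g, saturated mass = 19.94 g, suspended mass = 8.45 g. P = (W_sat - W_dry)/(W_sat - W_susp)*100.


P = (19.94 - 18.65) / (19.94 - 8.45) * 100 = 1.29 / 11.49 * 100 = 11.2%

11.2


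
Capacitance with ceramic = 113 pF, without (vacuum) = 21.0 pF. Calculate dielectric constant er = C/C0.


er = 113 / 21.0 = 5.38

5.38


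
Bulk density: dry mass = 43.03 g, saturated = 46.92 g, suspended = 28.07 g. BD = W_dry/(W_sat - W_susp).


BD = 43.03 / (46.92 - 28.07) = 43.03 / 18.85 = 2.283 g/cm^3

2.283


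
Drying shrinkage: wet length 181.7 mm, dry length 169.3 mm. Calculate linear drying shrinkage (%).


DS = (181.7 - 169.3) / 181.7 * 100 = 6.82%

6.82


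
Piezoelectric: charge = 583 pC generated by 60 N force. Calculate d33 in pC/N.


d33 = 583 / 60 = 9.7 pC/N

9.7


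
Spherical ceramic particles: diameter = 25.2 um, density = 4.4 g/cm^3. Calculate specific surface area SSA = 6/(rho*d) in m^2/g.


SSA = 6 / (4.4 * 25.2) = 0.054 m^2/g

0.054


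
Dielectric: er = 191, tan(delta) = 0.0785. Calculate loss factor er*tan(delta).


Loss = 191 * 0.0785 = 14.994

14.994


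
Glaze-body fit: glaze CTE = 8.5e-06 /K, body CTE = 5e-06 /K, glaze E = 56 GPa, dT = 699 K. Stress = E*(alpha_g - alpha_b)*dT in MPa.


Stress = 56*1000*(8.5e-06 - 5e-06)*699 = 137.0 MPa

137.0


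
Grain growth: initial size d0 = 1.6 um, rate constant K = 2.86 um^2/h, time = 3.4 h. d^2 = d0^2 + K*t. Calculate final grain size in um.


d^2 = 1.6^2 + 2.86*3.4 = 12.284
d = sqrt(12.284) = 3.5 um

3.5


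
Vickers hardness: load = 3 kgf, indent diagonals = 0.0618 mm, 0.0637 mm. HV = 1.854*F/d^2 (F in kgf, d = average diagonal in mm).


d_avg = (0.0618+0.0637)/2 = 0.06275 mm
HV = 1.854*3/0.06275^2 = 1413

1413
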